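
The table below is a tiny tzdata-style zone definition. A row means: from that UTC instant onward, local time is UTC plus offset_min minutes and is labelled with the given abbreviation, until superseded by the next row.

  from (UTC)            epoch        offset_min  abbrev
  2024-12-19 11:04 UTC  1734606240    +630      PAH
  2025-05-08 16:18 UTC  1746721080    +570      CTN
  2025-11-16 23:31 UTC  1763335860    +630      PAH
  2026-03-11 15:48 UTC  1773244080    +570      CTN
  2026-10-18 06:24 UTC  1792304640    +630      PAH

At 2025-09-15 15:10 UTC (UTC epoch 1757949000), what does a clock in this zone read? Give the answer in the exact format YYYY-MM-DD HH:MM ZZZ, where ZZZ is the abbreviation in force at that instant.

2025-09-16 00:40 CTN

Query: 2025-09-15 15:10 UTC
Rule 2/5 (CTN, +09:30): 2025-05-08 16:18 UTC ≤ query < 2025-11-16 23:31 UTC
15·60 + 10 + 570 = 1480 min
1480 = 1·1440 + 40; 40 = 0·60 + 40 → 00:40, 2025-09-15 + 1 day = 2025-09-16
→ 2025-09-16 00:40 CTN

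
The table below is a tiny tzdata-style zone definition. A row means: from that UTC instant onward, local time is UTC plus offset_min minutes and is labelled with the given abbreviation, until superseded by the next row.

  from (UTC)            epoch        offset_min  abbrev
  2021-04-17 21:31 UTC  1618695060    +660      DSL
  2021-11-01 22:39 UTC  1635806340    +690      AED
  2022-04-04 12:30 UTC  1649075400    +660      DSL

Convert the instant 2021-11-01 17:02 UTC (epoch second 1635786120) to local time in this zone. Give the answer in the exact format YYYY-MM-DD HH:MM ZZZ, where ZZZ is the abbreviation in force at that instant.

2021-11-02 04:02 DSL

Query: 2021-11-01 17:02 UTC
Rule 1/3 (DSL, +11:00): 2021-04-17 21:31 UTC ≤ query < 2021-11-01 22:39 UTC
17·60 + 2 + 660 = 1682 min
1682 = 1·1440 + 242; 242 = 4·60 + 2 → 04:02, 2021-11-01 + 1 day = 2021-11-02
→ 2021-11-02 04:02 DSL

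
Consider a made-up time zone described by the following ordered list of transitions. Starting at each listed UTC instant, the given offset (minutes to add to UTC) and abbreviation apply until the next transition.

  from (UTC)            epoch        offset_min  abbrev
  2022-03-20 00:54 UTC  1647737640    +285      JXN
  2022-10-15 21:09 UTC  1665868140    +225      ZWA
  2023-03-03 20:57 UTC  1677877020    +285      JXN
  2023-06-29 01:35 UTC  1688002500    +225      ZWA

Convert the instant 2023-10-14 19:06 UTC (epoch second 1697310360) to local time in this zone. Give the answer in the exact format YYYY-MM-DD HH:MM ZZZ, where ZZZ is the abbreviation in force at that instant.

Query: 2023-10-14 19:06 UTC
Rule 4/4 (ZWA, +03:45): 2023-06-29 01:35 UTC ≤ query < +∞
19·60 + 6 + 225 = 1371 min
1371 = 0·1440 + 1371; 1371 = 22·60 + 51 → 22:51, same day
→ 2023-10-14 22:51 ZWA

2023-10-14 22:51 ZWA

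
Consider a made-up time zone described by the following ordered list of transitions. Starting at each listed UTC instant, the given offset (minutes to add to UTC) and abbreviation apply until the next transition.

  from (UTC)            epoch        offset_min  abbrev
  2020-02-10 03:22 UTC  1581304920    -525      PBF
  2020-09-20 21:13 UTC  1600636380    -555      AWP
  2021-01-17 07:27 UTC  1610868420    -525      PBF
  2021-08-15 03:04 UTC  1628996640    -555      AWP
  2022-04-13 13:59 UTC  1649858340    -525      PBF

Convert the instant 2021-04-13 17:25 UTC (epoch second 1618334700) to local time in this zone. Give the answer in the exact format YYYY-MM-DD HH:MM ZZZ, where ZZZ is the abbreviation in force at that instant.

Query: 2021-04-13 17:25 UTC
Rule 3/5 (PBF, -08:45): 2021-01-17 07:27 UTC ≤ query < 2021-08-15 03:04 UTC
17·60 + 25 - 525 = 520 min
520 = 0·1440 + 520; 520 = 8·60 + 40 → 08:40, same day
→ 2021-04-13 08:40 PBF

2021-04-13 08:40 PBF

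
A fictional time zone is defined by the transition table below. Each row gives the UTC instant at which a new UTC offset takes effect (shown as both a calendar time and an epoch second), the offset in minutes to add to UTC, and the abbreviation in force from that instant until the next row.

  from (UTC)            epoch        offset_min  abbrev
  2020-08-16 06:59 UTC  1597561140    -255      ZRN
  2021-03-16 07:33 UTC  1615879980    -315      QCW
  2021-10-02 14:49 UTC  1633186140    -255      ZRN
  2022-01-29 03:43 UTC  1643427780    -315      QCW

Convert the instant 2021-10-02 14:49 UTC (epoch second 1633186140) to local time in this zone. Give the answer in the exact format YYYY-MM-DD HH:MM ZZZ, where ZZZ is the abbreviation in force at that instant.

2021-10-02 10:34 ZRN

Query: 2021-10-02 14:49 UTC
Rule 3/4 (ZRN, -04:15): 2021-10-02 14:49 UTC ≤ query < 2022-01-29 03:43 UTC
14·60 + 49 - 255 = 634 min
634 = 0·1440 + 634; 634 = 10·60 + 34 → 10:34, same day
→ 2021-10-02 10:34 ZRN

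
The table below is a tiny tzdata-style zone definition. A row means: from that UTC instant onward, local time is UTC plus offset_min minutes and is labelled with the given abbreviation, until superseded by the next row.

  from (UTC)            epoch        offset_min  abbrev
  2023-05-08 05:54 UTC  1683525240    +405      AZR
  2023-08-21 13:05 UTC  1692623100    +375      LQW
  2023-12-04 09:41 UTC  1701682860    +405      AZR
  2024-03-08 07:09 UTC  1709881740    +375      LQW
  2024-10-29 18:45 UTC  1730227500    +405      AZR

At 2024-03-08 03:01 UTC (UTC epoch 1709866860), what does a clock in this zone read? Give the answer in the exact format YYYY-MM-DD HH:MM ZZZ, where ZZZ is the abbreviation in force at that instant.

2024-03-08 09:46 AZR

Query: 2024-03-08 03:01 UTC
Rule 3/5 (AZR, +06:45): 2023-12-04 09:41 UTC ≤ query < 2024-03-08 07:09 UTC
3·60 + 1 + 405 = 586 min
586 = 0·1440 + 586; 586 = 9·60 + 46 → 09:46, same day
→ 2024-03-08 09:46 AZR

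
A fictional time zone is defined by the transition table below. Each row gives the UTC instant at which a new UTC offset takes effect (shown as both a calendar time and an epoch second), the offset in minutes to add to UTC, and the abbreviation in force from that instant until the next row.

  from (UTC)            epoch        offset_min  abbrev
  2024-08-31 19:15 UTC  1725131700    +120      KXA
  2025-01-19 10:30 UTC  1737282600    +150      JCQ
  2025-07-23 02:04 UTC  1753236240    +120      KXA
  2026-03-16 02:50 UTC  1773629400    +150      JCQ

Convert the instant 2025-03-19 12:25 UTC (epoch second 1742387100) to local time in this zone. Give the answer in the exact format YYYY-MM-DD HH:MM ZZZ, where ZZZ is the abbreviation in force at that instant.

Query: 2025-03-19 12:25 UTC
Rule 2/4 (JCQ, +02:30): 2025-01-19 10:30 UTC ≤ query < 2025-07-23 02:04 UTC
12·60 + 25 + 150 = 895 min
895 = 0·1440 + 895; 895 = 14·60 + 55 → 14:55, same day
→ 2025-03-19 14:55 JCQ

2025-03-19 14:55 JCQ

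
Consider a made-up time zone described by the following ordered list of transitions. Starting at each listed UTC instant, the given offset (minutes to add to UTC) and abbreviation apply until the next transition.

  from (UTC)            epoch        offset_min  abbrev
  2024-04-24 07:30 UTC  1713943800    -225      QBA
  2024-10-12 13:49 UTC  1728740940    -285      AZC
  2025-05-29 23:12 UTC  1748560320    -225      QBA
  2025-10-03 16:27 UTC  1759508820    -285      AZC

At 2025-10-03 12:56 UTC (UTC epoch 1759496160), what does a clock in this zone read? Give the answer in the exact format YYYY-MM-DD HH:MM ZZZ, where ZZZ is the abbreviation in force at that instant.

2025-10-03 09:11 QBA

Query: 2025-10-03 12:56 UTC
Rule 3/4 (QBA, -03:45): 2025-05-29 23:12 UTC ≤ query < 2025-10-03 16:27 UTC
12·60 + 56 - 225 = 551 min
551 = 0·1440 + 551; 551 = 9·60 + 11 → 09:11, same day
→ 2025-10-03 09:11 QBA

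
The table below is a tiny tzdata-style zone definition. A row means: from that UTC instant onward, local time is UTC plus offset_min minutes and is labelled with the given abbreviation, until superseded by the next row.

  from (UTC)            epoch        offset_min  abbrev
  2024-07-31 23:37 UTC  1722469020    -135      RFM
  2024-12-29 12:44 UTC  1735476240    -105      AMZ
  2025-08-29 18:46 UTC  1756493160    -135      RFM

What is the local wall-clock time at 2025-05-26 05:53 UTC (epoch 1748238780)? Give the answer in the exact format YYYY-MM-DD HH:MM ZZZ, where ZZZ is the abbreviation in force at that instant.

2025-05-26 04:08 AMZ

Query: 2025-05-26 05:53 UTC
Rule 2/3 (AMZ, -01:45): 2024-12-29 12:44 UTC ≤ query < 2025-08-29 18:46 UTC
5·60 + 53 - 105 = 248 min
248 = 0·1440 + 248; 248 = 4·60 + 8 → 04:08, same day
→ 2025-05-26 04:08 AMZ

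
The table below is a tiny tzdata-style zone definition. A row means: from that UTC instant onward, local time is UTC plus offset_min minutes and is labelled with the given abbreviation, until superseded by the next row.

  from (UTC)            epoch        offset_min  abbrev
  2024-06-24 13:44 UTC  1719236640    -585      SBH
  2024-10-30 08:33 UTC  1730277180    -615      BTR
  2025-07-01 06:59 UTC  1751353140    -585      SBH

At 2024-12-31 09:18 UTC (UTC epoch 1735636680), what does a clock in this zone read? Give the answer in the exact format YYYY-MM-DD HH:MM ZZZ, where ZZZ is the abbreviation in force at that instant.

Query: 2024-12-31 09:18 UTC
Rule 2/3 (BTR, -10:15): 2024-10-30 08:33 UTC ≤ query < 2025-07-01 06:59 UTC
9·60 + 18 - 615 = -57 min
-57 = -1·1440 + 1383; 1383 = 23·60 + 3 → 23:03, 2024-12-31 - 1 day = 2024-12-30
→ 2024-12-30 23:03 BTR

2024-12-30 23:03 BTR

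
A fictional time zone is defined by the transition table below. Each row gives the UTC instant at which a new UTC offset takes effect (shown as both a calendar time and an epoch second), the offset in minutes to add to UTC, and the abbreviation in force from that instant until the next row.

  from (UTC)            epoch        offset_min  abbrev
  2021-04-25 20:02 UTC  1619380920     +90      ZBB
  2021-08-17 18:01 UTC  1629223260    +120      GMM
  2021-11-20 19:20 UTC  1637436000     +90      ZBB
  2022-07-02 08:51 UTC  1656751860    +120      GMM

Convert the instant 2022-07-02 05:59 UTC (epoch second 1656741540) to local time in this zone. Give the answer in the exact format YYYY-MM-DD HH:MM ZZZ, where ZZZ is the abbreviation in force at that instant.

2022-07-02 07:29 ZBB

Query: 2022-07-02 05:59 UTC
Rule 3/4 (ZBB, +01:30): 2021-11-20 19:20 UTC ≤ query < 2022-07-02 08:51 UTC
5·60 + 59 + 90 = 449 min
449 = 0·1440 + 449; 449 = 7·60 + 29 → 07:29, same day
→ 2022-07-02 07:29 ZBB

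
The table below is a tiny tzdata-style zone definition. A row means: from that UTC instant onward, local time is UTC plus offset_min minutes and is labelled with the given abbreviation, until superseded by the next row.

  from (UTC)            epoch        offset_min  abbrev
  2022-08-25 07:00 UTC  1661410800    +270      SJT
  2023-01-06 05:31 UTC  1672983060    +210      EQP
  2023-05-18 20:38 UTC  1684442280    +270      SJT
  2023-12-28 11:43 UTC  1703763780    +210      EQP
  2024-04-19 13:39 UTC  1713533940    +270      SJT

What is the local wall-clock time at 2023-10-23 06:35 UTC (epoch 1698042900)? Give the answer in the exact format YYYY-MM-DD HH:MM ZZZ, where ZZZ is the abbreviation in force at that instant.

2023-10-23 11:05 SJT

Query: 2023-10-23 06:35 UTC
Rule 3/5 (SJT, +04:30): 2023-05-18 20:38 UTC ≤ query < 2023-12-28 11:43 UTC
6·60 + 35 + 270 = 665 min
665 = 0·1440 + 665; 665 = 11·60 + 5 → 11:05, same day
→ 2023-10-23 11:05 SJT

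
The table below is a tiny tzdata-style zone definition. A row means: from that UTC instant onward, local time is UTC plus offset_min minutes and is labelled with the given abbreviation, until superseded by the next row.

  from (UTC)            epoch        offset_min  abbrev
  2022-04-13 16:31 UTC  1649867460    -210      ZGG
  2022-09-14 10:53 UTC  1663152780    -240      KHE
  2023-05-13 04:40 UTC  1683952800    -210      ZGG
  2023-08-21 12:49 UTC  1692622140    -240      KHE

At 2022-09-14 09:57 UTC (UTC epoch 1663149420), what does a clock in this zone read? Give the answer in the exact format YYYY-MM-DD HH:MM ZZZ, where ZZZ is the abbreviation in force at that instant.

2022-09-14 06:27 ZGG

Query: 2022-09-14 09:57 UTC
Rule 1/4 (ZGG, -03:30): 2022-04-13 16:31 UTC ≤ query < 2022-09-14 10:53 UTC
9·60 + 57 - 210 = 387 min
387 = 0·1440 + 387; 387 = 6·60 + 27 → 06:27, same day
→ 2022-09-14 06:27 ZGG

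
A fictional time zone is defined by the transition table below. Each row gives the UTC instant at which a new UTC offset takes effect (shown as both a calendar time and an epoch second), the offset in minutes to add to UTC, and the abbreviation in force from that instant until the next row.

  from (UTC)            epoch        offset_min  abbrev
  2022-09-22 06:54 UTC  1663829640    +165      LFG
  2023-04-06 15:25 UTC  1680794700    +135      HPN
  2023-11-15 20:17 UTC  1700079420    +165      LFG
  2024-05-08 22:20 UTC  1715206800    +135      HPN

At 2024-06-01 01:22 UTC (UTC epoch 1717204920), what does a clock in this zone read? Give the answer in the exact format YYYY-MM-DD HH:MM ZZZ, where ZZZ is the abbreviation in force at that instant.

2024-06-01 03:37 HPN

Query: 2024-06-01 01:22 UTC
Rule 4/4 (HPN, +02:15): 2024-05-08 22:20 UTC ≤ query < +∞
1·60 + 22 + 135 = 217 min
217 = 0·1440 + 217; 217 = 3·60 + 37 → 03:37, same day
→ 2024-06-01 03:37 HPN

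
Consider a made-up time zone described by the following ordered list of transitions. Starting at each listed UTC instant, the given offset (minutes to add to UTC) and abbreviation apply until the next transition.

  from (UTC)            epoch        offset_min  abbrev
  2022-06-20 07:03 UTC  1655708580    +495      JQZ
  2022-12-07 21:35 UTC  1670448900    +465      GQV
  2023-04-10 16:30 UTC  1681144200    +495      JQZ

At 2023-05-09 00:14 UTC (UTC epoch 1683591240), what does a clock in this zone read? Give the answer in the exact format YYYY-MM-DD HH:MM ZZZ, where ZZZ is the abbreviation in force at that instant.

Query: 2023-05-09 00:14 UTC
Rule 3/3 (JQZ, +08:15): 2023-04-10 16:30 UTC ≤ query < +∞
0·60 + 14 + 495 = 509 min
509 = 0·1440 + 509; 509 = 8·60 + 29 → 08:29, same day
→ 2023-05-09 08:29 JQZ

2023-05-09 08:29 JQZ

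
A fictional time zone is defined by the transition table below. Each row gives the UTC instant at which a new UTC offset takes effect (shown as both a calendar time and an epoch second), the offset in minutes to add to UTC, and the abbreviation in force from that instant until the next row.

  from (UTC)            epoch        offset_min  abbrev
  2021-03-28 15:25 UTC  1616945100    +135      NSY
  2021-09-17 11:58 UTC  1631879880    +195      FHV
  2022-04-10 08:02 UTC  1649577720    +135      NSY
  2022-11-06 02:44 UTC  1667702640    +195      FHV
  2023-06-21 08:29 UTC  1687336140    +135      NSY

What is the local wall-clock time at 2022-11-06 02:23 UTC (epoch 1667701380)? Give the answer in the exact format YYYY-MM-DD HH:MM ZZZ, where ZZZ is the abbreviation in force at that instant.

2022-11-06 04:38 NSY

Query: 2022-11-06 02:23 UTC
Rule 3/5 (NSY, +02:15): 2022-04-10 08:02 UTC ≤ query < 2022-11-06 02:44 UTC
2·60 + 23 + 135 = 278 min
278 = 0·1440 + 278; 278 = 4·60 + 38 → 04:38, same day
→ 2022-11-06 04:38 NSY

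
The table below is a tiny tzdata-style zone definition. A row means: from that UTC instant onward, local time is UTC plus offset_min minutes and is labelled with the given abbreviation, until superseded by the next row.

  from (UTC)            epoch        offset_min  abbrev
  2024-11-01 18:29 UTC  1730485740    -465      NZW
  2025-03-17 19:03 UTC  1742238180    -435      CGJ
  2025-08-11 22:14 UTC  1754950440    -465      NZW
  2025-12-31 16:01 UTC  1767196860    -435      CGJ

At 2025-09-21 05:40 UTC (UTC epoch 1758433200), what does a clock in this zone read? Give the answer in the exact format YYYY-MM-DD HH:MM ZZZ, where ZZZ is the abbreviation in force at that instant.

Query: 2025-09-21 05:40 UTC
Rule 3/4 (NZW, -07:45): 2025-08-11 22:14 UTC ≤ query < 2025-12-31 16:01 UTC
5·60 + 40 - 465 = -125 min
-125 = -1·1440 + 1315; 1315 = 21·60 + 55 → 21:55, 2025-09-21 - 1 day = 2025-09-20
→ 2025-09-20 21:55 NZW

2025-09-20 21:55 NZW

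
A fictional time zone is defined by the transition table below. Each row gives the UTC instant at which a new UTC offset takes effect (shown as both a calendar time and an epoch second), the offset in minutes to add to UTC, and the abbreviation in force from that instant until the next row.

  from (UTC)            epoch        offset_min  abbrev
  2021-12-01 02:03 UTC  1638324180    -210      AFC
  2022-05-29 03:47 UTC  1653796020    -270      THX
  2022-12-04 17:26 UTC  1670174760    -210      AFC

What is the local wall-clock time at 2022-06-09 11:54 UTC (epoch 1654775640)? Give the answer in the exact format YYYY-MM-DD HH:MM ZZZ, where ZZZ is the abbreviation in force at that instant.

Query: 2022-06-09 11:54 UTC
Rule 2/3 (THX, -04:30): 2022-05-29 03:47 UTC ≤ query < 2022-12-04 17:26 UTC
11·60 + 54 - 270 = 444 min
444 = 0·1440 + 444; 444 = 7·60 + 24 → 07:24, same day
→ 2022-06-09 07:24 THX

2022-06-09 07:24 THX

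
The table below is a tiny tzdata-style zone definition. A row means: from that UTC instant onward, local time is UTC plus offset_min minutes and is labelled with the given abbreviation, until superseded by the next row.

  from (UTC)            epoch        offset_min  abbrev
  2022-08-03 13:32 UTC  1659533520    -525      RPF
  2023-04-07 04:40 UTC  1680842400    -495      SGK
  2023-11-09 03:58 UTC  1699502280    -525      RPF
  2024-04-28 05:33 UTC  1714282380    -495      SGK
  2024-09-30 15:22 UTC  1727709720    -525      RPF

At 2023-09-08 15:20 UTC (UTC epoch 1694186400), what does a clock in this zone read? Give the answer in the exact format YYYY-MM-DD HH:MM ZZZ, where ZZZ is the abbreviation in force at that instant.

Query: 2023-09-08 15:20 UTC
Rule 2/5 (SGK, -08:15): 2023-04-07 04:40 UTC ≤ query < 2023-11-09 03:58 UTC
15·60 + 20 - 495 = 425 min
425 = 0·1440 + 425; 425 = 7·60 + 5 → 07:05, same day
→ 2023-09-08 07:05 SGK

2023-09-08 07:05 SGK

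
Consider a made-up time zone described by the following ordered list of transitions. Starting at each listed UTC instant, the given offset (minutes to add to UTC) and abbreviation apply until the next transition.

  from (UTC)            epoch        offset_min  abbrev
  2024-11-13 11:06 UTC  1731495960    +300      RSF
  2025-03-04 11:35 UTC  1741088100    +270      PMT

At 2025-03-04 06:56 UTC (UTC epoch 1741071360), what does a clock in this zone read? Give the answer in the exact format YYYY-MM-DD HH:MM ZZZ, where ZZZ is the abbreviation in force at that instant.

2025-03-04 11:56 RSF

Query: 2025-03-04 06:56 UTC
Rule 1/2 (RSF, +05:00): 2024-11-13 11:06 UTC ≤ query < 2025-03-04 11:35 UTC
6·60 + 56 + 300 = 716 min
716 = 0·1440 + 716; 716 = 11·60 + 56 → 11:56, same day
→ 2025-03-04 11:56 RSF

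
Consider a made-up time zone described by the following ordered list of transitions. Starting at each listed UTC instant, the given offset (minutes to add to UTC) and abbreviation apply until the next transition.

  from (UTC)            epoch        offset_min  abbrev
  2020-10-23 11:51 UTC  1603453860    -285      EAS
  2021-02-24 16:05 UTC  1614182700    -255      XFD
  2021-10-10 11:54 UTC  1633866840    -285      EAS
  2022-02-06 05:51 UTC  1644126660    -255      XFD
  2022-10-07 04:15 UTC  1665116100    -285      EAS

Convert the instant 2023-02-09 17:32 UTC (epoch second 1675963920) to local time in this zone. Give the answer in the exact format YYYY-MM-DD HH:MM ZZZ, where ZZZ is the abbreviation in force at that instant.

Query: 2023-02-09 17:32 UTC
Rule 5/5 (EAS, -04:45): 2022-10-07 04:15 UTC ≤ query < +∞
17·60 + 32 - 285 = 767 min
767 = 0·1440 + 767; 767 = 12·60 + 47 → 12:47, same day
→ 2023-02-09 12:47 EAS

2023-02-09 12:47 EAS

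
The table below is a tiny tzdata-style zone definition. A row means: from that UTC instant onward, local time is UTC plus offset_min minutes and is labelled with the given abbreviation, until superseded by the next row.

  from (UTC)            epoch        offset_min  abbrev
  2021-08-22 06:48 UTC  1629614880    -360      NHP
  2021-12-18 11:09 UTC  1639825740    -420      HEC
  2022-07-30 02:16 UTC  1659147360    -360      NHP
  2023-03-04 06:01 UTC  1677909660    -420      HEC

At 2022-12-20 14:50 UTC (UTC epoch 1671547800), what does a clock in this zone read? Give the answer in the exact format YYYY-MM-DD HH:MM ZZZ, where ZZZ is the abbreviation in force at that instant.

Query: 2022-12-20 14:50 UTC
Rule 3/4 (NHP, -06:00): 2022-07-30 02:16 UTC ≤ query < 2023-03-04 06:01 UTC
14·60 + 50 - 360 = 530 min
530 = 0·1440 + 530; 530 = 8·60 + 50 → 08:50, same day
→ 2022-12-20 08:50 NHP

2022-12-20 08:50 NHP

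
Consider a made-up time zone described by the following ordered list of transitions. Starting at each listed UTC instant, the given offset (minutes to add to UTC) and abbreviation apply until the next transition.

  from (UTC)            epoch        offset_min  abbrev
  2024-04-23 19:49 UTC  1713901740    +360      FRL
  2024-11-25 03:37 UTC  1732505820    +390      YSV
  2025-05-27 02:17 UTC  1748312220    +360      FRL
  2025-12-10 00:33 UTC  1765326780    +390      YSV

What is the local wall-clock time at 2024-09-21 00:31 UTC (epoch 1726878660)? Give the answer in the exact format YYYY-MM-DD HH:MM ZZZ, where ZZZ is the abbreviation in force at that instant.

Query: 2024-09-21 00:31 UTC
Rule 1/4 (FRL, +06:00): 2024-04-23 19:49 UTC ≤ query < 2024-11-25 03:37 UTC
0·60 + 31 + 360 = 391 min
391 = 0·1440 + 391; 391 = 6·60 + 31 → 06:31, same day
→ 2024-09-21 06:31 FRL

2024-09-21 06:31 FRL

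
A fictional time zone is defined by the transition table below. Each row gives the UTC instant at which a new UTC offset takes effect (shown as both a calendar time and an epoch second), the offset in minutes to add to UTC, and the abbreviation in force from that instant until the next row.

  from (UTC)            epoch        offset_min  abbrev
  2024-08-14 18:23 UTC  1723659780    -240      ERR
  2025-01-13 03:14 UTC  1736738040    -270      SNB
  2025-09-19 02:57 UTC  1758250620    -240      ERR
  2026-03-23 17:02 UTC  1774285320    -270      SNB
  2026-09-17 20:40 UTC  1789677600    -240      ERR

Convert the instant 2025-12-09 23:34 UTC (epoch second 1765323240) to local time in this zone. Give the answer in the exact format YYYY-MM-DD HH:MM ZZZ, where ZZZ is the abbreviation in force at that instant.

Query: 2025-12-09 23:34 UTC
Rule 3/5 (ERR, -04:00): 2025-09-19 02:57 UTC ≤ query < 2026-03-23 17:02 UTC
23·60 + 34 - 240 = 1174 min
1174 = 0·1440 + 1174; 1174 = 19·60 + 34 → 19:34, same day
→ 2025-12-09 19:34 ERR

2025-12-09 19:34 ERR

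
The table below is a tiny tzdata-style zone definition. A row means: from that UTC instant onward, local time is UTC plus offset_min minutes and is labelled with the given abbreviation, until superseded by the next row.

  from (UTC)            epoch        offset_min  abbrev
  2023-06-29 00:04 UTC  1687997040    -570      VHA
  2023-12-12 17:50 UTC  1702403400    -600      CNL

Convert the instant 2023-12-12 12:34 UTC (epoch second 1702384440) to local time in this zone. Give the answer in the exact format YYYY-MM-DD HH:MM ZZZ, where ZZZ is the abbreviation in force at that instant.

2023-12-12 03:04 VHA

Query: 2023-12-12 12:34 UTC
Rule 1/2 (VHA, -09:30): 2023-06-29 00:04 UTC ≤ query < 2023-12-12 17:50 UTC
12·60 + 34 - 570 = 184 min
184 = 0·1440 + 184; 184 = 3·60 + 4 → 03:04, same day
→ 2023-12-12 03:04 VHA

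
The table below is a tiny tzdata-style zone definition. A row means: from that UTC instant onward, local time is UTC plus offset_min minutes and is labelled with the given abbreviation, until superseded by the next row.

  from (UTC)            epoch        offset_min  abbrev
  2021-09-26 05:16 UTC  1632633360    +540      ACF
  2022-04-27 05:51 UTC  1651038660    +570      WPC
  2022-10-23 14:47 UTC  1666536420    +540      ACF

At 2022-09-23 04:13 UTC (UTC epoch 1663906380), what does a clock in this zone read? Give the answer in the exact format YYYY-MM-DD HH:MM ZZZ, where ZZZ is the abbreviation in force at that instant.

2022-09-23 13:43 WPC

Query: 2022-09-23 04:13 UTC
Rule 2/3 (WPC, +09:30): 2022-04-27 05:51 UTC ≤ query < 2022-10-23 14:47 UTC
4·60 + 13 + 570 = 823 min
823 = 0·1440 + 823; 823 = 13·60 + 43 → 13:43, same day
→ 2022-09-23 13:43 WPC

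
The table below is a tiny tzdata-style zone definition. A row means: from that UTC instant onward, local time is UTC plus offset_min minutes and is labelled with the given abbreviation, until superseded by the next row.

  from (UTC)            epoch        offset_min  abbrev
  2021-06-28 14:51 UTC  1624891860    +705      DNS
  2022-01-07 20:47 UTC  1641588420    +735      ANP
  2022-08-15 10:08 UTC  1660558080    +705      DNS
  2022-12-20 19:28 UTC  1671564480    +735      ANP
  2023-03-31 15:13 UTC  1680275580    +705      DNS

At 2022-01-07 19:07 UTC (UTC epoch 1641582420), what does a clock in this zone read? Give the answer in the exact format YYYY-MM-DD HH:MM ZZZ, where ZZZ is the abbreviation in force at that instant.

2022-01-08 06:52 DNS

Query: 2022-01-07 19:07 UTC
Rule 1/5 (DNS, +11:45): 2021-06-28 14:51 UTC ≤ query < 2022-01-07 20:47 UTC
19·60 + 7 + 705 = 1852 min
1852 = 1·1440 + 412; 412 = 6·60 + 52 → 06:52, 2022-01-07 + 1 day = 2022-01-08
→ 2022-01-08 06:52 DNS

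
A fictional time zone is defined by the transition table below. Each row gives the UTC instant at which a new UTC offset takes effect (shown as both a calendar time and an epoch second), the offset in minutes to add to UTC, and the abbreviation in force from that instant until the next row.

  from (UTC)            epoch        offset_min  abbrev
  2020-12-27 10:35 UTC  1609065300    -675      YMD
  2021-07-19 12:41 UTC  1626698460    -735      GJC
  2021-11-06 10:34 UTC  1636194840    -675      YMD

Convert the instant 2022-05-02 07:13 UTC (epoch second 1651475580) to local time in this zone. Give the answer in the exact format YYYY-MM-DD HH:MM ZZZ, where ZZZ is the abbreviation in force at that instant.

Query: 2022-05-02 07:13 UTC
Rule 3/3 (YMD, -11:15): 2021-11-06 10:34 UTC ≤ query < +∞
7·60 + 13 - 675 = -242 min
-242 = -1·1440 + 1198; 1198 = 19·60 + 58 → 19:58, 2022-05-02 - 1 day = 2022-05-01
→ 2022-05-01 19:58 YMD

2022-05-01 19:58 YMD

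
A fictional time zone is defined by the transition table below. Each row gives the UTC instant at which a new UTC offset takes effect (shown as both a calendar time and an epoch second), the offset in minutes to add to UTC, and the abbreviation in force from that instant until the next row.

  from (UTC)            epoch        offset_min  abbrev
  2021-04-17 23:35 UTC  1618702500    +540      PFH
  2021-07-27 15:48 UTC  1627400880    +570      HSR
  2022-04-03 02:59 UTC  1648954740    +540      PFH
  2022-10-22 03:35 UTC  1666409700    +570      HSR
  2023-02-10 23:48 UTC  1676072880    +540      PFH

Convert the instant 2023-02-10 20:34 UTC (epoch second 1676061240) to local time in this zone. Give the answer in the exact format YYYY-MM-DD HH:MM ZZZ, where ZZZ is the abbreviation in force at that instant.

Query: 2023-02-10 20:34 UTC
Rule 4/5 (HSR, +09:30): 2022-10-22 03:35 UTC ≤ query < 2023-02-10 23:48 UTC
20·60 + 34 + 570 = 1804 min
1804 = 1·1440 + 364; 364 = 6·60 + 4 → 06:04, 2023-02-10 + 1 day = 2023-02-11
→ 2023-02-11 06:04 HSR

2023-02-11 06:04 HSR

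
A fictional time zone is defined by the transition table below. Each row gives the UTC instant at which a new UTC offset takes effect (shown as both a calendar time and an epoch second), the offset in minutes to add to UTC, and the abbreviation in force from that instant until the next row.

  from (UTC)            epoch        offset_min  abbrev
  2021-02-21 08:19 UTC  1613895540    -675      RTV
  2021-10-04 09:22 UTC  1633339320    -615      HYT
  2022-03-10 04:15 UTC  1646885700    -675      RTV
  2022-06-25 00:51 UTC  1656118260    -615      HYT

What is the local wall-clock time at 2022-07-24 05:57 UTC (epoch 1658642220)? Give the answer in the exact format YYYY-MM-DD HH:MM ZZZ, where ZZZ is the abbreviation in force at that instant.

Query: 2022-07-24 05:57 UTC
Rule 4/4 (HYT, -10:15): 2022-06-25 00:51 UTC ≤ query < +∞
5·60 + 57 - 615 = -258 min
-258 = -1·1440 + 1182; 1182 = 19·60 + 42 → 19:42, 2022-07-24 - 1 day = 2022-07-23
→ 2022-07-23 19:42 HYT

2022-07-23 19:42 HYT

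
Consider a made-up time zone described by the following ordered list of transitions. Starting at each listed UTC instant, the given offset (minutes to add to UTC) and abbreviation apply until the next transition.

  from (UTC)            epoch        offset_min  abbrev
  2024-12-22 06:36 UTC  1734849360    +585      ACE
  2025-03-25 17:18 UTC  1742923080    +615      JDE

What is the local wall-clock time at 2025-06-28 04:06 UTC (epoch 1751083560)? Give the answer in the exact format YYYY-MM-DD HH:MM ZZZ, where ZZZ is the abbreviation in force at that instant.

Query: 2025-06-28 04:06 UTC
Rule 2/2 (JDE, +10:15): 2025-03-25 17:18 UTC ≤ query < +∞
4·60 + 6 + 615 = 861 min
861 = 0·1440 + 861; 861 = 14·60 + 21 → 14:21, same day
→ 2025-06-28 14:21 JDE

2025-06-28 14:21 JDE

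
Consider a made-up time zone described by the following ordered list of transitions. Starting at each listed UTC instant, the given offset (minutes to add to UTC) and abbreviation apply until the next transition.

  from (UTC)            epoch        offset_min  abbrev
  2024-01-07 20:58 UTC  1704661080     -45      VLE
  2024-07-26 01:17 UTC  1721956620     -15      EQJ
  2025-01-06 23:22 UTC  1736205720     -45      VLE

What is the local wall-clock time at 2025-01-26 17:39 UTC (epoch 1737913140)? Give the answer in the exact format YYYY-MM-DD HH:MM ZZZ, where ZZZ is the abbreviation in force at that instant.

2025-01-26 16:54 VLE

Query: 2025-01-26 17:39 UTC
Rule 3/3 (VLE, -00:45): 2025-01-06 23:22 UTC ≤ query < +∞
17·60 + 39 - 45 = 1014 min
1014 = 0·1440 + 1014; 1014 = 16·60 + 54 → 16:54, same day
→ 2025-01-26 16:54 VLE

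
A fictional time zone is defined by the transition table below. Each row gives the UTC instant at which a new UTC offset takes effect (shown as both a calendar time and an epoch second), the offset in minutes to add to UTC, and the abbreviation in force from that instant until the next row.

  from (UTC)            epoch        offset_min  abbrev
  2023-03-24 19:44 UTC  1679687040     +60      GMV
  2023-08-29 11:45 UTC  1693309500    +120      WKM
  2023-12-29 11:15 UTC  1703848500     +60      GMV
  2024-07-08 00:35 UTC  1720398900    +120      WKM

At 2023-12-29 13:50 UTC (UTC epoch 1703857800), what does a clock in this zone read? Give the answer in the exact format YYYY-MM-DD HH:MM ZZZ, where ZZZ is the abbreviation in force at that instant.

Query: 2023-12-29 13:50 UTC
Rule 3/4 (GMV, +01:00): 2023-12-29 11:15 UTC ≤ query < 2024-07-08 00:35 UTC
13·60 + 50 + 60 = 890 min
890 = 0·1440 + 890; 890 = 14·60 + 50 → 14:50, same day
→ 2023-12-29 14:50 GMV

2023-12-29 14:50 GMV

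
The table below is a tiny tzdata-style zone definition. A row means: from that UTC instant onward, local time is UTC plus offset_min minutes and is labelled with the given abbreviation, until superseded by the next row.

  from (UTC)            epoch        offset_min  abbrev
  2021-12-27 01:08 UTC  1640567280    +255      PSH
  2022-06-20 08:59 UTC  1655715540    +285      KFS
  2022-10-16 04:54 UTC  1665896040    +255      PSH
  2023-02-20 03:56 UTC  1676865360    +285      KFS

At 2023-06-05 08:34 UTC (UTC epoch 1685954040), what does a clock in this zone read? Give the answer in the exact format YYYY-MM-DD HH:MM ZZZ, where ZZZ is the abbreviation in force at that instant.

2023-06-05 13:19 KFS

Query: 2023-06-05 08:34 UTC
Rule 4/4 (KFS, +04:45): 2023-02-20 03:56 UTC ≤ query < +∞
8·60 + 34 + 285 = 799 min
799 = 0·1440 + 799; 799 = 13·60 + 19 → 13:19, same day
→ 2023-06-05 13:19 KFS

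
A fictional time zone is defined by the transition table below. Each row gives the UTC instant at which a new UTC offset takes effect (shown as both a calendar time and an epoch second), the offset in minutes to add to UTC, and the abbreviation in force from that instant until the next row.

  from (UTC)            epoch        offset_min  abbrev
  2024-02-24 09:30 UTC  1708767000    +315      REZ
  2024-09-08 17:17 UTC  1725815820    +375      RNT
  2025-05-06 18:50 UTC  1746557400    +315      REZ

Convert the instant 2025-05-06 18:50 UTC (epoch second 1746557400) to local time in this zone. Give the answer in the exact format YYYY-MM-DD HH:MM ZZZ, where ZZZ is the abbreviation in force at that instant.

2025-05-07 00:05 REZ

Query: 2025-05-06 18:50 UTC
Rule 3/3 (REZ, +05:15): 2025-05-06 18:50 UTC ≤ query < +∞
18·60 + 50 + 315 = 1445 min
1445 = 1·1440 + 5; 5 = 0·60 + 5 → 00:05, 2025-05-06 + 1 day = 2025-05-07
→ 2025-05-07 00:05 REZ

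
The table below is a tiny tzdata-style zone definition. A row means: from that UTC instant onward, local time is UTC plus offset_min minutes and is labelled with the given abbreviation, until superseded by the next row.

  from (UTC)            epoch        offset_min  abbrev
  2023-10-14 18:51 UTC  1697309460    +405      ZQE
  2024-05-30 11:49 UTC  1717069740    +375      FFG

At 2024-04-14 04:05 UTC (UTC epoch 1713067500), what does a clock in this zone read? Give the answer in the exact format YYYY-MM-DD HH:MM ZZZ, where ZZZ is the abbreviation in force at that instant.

Query: 2024-04-14 04:05 UTC
Rule 1/2 (ZQE, +06:45): 2023-10-14 18:51 UTC ≤ query < 2024-05-30 11:49 UTC
4·60 + 5 + 405 = 650 min
650 = 0·1440 + 650; 650 = 10·60 + 50 → 10:50, same day
→ 2024-04-14 10:50 ZQE

2024-04-14 10:50 ZQE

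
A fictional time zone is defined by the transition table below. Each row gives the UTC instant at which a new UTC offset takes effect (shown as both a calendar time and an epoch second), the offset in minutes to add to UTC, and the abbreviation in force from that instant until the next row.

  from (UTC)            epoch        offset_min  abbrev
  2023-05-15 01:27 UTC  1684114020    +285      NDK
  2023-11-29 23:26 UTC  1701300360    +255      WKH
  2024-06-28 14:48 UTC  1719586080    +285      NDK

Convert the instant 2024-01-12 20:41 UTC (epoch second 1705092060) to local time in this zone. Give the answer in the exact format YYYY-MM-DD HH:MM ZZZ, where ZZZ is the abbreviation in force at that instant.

2024-01-13 00:56 WKH

Query: 2024-01-12 20:41 UTC
Rule 2/3 (WKH, +04:15): 2023-11-29 23:26 UTC ≤ query < 2024-06-28 14:48 UTC
20·60 + 41 + 255 = 1496 min
1496 = 1·1440 + 56; 56 = 0·60 + 56 → 00:56, 2024-01-12 + 1 day = 2024-01-13
→ 2024-01-13 00:56 WKH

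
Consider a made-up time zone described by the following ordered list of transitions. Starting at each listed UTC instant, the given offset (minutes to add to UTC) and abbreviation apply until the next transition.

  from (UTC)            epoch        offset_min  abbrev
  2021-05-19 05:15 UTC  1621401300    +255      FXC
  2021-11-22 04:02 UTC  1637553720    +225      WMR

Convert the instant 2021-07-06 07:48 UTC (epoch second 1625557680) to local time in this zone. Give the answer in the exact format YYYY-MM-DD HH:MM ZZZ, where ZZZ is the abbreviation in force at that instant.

2021-07-06 12:03 FXC

Query: 2021-07-06 07:48 UTC
Rule 1/2 (FXC, +04:15): 2021-05-19 05:15 UTC ≤ query < 2021-11-22 04:02 UTC
7·60 + 48 + 255 = 723 min
723 = 0·1440 + 723; 723 = 12·60 + 3 → 12:03, same day
→ 2021-07-06 12:03 FXC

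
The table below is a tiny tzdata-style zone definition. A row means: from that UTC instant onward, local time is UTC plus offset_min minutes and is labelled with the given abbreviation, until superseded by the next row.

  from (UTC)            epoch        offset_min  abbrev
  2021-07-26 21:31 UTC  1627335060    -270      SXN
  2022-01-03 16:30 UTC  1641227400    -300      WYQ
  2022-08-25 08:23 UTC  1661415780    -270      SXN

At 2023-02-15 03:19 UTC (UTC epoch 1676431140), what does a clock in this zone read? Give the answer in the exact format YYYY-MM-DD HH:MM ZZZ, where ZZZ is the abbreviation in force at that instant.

2023-02-14 22:49 SXN

Query: 2023-02-15 03:19 UTC
Rule 3/3 (SXN, -04:30): 2022-08-25 08:23 UTC ≤ query < +∞
3·60 + 19 - 270 = -71 min
-71 = -1·1440 + 1369; 1369 = 22·60 + 49 → 22:49, 2023-02-15 - 1 day = 2023-02-14
→ 2023-02-14 22:49 SXN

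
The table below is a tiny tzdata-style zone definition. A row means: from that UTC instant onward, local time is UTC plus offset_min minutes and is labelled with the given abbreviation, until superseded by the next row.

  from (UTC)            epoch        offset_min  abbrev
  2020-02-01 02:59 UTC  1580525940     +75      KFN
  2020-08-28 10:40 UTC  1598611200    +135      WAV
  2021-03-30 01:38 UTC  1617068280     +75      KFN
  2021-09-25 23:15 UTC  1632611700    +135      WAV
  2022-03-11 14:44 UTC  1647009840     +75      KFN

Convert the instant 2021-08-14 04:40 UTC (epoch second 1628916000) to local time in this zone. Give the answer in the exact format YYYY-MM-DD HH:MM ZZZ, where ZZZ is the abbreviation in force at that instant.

Query: 2021-08-14 04:40 UTC
Rule 3/5 (KFN, +01:15): 2021-03-30 01:38 UTC ≤ query < 2021-09-25 23:15 UTC
4·60 + 40 + 75 = 355 min
355 = 0·1440 + 355; 355 = 5·60 + 55 → 05:55, same day
→ 2021-08-14 05:55 KFN

2021-08-14 05:55 KFN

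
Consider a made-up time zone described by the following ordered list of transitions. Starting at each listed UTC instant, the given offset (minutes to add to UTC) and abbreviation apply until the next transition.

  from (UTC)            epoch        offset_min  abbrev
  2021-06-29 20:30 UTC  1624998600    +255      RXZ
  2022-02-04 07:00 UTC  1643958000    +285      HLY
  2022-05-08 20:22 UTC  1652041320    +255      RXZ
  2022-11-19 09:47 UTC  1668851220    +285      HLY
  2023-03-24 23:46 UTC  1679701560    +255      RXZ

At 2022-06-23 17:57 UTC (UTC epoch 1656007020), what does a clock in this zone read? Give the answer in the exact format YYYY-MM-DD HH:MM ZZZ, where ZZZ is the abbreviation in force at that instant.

2022-06-23 22:12 RXZ

Query: 2022-06-23 17:57 UTC
Rule 3/5 (RXZ, +04:15): 2022-05-08 20:22 UTC ≤ query < 2022-11-19 09:47 UTC
17·60 + 57 + 255 = 1332 min
1332 = 0·1440 + 1332; 1332 = 22·60 + 12 → 22:12, same day
→ 2022-06-23 22:12 RXZ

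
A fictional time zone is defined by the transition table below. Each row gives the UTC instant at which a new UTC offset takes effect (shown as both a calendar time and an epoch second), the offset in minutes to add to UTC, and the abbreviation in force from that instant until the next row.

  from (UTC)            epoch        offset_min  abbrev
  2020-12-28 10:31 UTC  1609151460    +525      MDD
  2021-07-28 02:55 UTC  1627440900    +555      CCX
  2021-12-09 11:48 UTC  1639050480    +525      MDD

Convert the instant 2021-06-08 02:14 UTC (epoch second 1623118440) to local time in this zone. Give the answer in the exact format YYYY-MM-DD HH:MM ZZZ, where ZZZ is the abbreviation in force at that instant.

Query: 2021-06-08 02:14 UTC
Rule 1/3 (MDD, +08:45): 2020-12-28 10:31 UTC ≤ query < 2021-07-28 02:55 UTC
2·60 + 14 + 525 = 659 min
659 = 0·1440 + 659; 659 = 10·60 + 59 → 10:59, same day
→ 2021-06-08 10:59 MDD

2021-06-08 10:59 MDD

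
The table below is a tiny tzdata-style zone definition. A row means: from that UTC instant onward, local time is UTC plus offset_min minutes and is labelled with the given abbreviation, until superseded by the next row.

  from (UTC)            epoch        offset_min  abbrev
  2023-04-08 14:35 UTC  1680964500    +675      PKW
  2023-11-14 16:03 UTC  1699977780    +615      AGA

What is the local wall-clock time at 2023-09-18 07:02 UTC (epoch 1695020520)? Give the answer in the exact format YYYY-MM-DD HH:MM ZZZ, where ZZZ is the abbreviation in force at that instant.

Query: 2023-09-18 07:02 UTC
Rule 1/2 (PKW, +11:15): 2023-04-08 14:35 UTC ≤ query < 2023-11-14 16:03 UTC
7·60 + 2 + 675 = 1097 min
1097 = 0·1440 + 1097; 1097 = 18·60 + 17 → 18:17, same day
→ 2023-09-18 18:17 PKW

2023-09-18 18:17 PKW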